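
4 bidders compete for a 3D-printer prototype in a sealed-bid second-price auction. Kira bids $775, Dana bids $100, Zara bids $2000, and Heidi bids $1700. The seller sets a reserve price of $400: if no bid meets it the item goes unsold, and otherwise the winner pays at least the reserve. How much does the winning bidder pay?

$1700

Ranking the bids: Zara $2000, then Heidi $1700, then Kira $775, then Dana $100.
Zara has the highest bid, so Zara wins.
The second-highest bid is $1700, which exceeds the reserve, so that sets the price.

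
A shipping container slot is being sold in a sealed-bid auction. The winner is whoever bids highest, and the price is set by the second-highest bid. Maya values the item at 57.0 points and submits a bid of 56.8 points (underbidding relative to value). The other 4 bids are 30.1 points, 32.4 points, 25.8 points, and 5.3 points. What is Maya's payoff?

Highest competing bid: 32.4 points.
Maya's bid 56.8 points is the highest overall, so Maya wins and pays the second-highest bid, 32.4 points.
Payoff = value − price = 57.0 points − 32.4 points = 24.6 points.

24.6 points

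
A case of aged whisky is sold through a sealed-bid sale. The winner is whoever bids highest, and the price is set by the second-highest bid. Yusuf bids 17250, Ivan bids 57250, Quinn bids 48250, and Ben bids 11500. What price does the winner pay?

The winner pays 48250.

Bids in descending order: Ivan 57250; Quinn 48250; Yusuf 17250; Ben 11500.
Ivan has the highest bid, so Ivan wins.
The second-highest bid is 48250, so that is what Ivan pays.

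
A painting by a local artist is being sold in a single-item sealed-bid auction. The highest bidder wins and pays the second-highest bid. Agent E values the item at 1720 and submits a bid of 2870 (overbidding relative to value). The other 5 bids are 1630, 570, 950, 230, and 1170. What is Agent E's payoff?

Highest competing bid: 1630.
Agent E's bid 2870 is the highest overall, so Agent E wins and pays the second-highest bid, 1630.
Payoff = value − price = 1720 − 1630 = 90.

Payoff = 90.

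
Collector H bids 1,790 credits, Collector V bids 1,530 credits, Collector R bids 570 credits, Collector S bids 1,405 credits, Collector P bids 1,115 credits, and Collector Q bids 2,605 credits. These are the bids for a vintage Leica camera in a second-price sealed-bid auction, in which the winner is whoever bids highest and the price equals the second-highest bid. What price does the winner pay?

Bids in descending order: Collector Q 2,605 credits; Collector H 1,790 credits; Collector V 1,530 credits; Collector S 1,405 credits; Collector P 1,115 credits; Collector R 570 credits.
Collector Q is the highest bidder, so Collector Q wins.
Under the second-price rule, the price is the second-highest bid: 1,790 credits.

The winner pays 1,790 credits.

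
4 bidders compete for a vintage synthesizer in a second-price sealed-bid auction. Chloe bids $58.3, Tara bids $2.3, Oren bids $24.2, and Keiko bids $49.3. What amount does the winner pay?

The winner pays $49.3.

Ranking the bids: Chloe $58.3; Keiko $49.3; Oren $24.2; Tara $2.3.
Chloe has the highest bid, so Chloe wins.
The second-highest bid is $49.3, so that is what Chloe pays.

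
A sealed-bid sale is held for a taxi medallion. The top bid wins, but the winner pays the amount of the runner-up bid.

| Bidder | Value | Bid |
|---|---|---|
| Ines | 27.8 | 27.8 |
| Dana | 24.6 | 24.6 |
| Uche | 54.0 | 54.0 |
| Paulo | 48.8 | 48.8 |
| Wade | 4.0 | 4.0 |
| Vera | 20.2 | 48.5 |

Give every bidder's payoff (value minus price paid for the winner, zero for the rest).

Sorted high to low: Uche 54.0 > Paulo 48.8 > Vera 48.5 > Ines 27.8 > Dana 24.6 > Wade 4.0.
Uche has the top bid and wins; the price is the second-highest bid, 48.8.
Uche's payoff = 54.0 − 48.8 = 5.2. All other bidders lose, so their payoff is 0.

Ines 0.0, Dana 0.0, Uche 5.2, Paulo 0.0, Wade 0.0, Vera 0.0.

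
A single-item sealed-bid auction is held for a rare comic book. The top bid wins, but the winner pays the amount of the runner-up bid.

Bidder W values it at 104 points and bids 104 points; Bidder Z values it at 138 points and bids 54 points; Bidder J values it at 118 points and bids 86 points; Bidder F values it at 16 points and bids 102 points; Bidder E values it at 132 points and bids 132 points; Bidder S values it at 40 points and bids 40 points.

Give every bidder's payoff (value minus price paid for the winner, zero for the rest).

Bidder W 0 points, Bidder Z 0 points, Bidder J 0 points, Bidder F 0 points, Bidder E 28 points, Bidder S 0 points.

Ordered from highest: Bidder E 132 points; Bidder W 104 points; Bidder F 102 points; Bidder J 86 points; Bidder Z 54 points; Bidder S 40 points.
Bidder E has the top bid and wins; the price is the second-highest bid, 104 points.
Bidder E's payoff = 132 points − 104 points = 28 points. All other bidders lose, so their payoff is 0.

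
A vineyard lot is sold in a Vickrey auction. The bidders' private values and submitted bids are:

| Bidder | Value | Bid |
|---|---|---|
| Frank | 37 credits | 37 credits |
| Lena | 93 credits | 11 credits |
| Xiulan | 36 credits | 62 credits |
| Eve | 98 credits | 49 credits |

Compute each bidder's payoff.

Sorted high to low: Xiulan 62 credits, then Eve 49 credits, then Frank 37 credits, then Lena 11 credits.
Xiulan has the top bid and wins; the price is the second-highest bid, 49 credits.
Xiulan's payoff = 36 credits − 49 credits = -13 credits. All other bidders lose, so their payoff is 0.

Frank 0 credits, Lena 0 credits, Xiulan -13 credits, Eve 0 credits.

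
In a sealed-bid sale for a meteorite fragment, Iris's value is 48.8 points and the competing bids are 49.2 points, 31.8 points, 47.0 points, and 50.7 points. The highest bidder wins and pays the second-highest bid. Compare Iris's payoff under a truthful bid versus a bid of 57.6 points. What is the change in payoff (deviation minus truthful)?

Payoff change: -1.9 points.

The highest competing bid is 50.7 points.
Bidding truthfully at 48.8 points: the top bid is 50.7 points (a rival), so Iris loses. Payoff = 0.0 points.
Bidding 57.6 points: Iris has the top bid, wins, and pays the second-highest bid 50.7 points. Payoff = 48.8 points − 50.7 points = -1.9 points.
Change = -1.9 points − 0.0 points = -1.9 points.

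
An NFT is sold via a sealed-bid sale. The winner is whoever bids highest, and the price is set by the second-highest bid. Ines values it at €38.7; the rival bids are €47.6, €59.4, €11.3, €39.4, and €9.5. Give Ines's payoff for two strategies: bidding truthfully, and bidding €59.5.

The highest competing bid is €59.4.
Bidding truthfully at €38.7: the top bid is €59.4 (a rival), so Ines loses. Payoff = €0.0.
Bidding €59.5: Ines has the top bid, wins, and pays the second-highest bid €59.4. Payoff = €38.7 − €59.4 = -€20.7.
This is the dominant-strategy logic: truthful bidding weakly beats any alternative.

(a) €0.0  (b) -€20.7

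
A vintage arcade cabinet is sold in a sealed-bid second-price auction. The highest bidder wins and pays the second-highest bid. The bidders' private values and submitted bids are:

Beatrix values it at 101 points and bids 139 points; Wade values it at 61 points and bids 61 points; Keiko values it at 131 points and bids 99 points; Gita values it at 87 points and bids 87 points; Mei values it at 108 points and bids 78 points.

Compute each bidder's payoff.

Ordered from highest: Beatrix 139 points, then Keiko 99 points, then Gita 87 points, then Mei 78 points, then Wade 61 points.
Beatrix has the top bid and wins; the price is the second-highest bid, 99 points.
Beatrix's payoff = 101 points − 99 points = 2 points. All other bidders lose, so their payoff is 0.

Beatrix 2 points, Wade 0 points, Keiko 0 points, Gita 0 points, Mei 0 points.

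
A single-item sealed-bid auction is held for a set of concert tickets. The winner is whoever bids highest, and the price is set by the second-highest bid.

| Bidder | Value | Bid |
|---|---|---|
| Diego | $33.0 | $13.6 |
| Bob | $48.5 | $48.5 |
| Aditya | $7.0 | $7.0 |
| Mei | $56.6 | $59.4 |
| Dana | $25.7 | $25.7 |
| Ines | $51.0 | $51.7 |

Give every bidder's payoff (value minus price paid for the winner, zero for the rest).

Ranking the bids: Mei $59.4, then Ines $51.7, then Bob $48.5, then Dana $25.7, then Diego $13.6, then Aditya $7.0.
Mei has the top bid and wins; the price is the second-highest bid, $51.7.
Mei's payoff = $56.6 − $51.7 = $4.9. All other bidders lose, so their payoff is 0.

Diego $0.0, Bob $0.0, Aditya $0.0, Mei $4.9, Dana $0.0, Ines $0.0.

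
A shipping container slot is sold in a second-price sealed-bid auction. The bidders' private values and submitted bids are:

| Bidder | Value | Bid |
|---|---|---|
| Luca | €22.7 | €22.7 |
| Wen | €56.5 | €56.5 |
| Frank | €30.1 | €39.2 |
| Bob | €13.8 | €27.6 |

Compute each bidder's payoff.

Payoffs: Luca €0.0, Wen €17.3, Frank €0.0, Bob €0.0.

Ranking the bids: Wen €56.5; Frank €39.2; Bob €27.6; Luca €22.7.
Wen has the top bid and wins; the price is the second-highest bid, €39.2.
Wen's payoff = €56.5 − €39.2 = €17.3. All other bidders lose, so their payoff is 0.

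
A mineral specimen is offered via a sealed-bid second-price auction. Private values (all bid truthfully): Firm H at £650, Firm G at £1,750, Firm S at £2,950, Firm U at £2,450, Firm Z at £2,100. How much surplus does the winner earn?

Ordered from highest: Firm S £2,950, then Firm U £2,450, then Firm Z £2,100, then Firm G £1,750, then Firm H £650.
Firm S wins with the top bid and pays the second-highest, £2,450.
Surplus = £2,950 − £2,450 = £500.

Surplus = £500.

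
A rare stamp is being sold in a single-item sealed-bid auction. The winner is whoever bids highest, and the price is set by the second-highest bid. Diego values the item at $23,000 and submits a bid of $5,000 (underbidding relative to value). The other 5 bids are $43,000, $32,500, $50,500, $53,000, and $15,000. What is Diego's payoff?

$0

Highest competing bid: $53,000.
Diego's bid $5,000 is not the highest, so Diego loses, pays nothing, and earns zero payoff.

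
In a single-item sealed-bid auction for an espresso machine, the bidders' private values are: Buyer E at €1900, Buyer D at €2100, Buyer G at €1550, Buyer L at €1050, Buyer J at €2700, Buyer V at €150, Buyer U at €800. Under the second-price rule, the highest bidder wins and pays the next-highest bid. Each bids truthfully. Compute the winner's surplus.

Sorted high to low: Buyer J €2700 > Buyer D €2100 > Buyer E €1900 > Buyer G €1550 > Buyer L €1050 > Buyer U €800 > Buyer V €150.
Buyer J wins with the top bid and pays the second-highest, €2100.
Surplus = €2700 − €2100 = €600.

Winner's surplus: €600.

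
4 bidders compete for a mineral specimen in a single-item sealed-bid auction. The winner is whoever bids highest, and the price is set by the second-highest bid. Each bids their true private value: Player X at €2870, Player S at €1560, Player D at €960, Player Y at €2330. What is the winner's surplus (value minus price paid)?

Ordered from highest: Player X €2870, then Player Y €2330, then Player S €1560, then Player D €960.
Player X wins with the top bid and pays the second-highest, €2330.
Surplus = €2870 − €2330 = €540.

€540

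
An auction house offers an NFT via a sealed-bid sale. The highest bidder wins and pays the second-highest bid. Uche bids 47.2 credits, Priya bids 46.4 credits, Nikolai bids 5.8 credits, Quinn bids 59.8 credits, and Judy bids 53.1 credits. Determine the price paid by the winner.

Ranking the bids: Quinn 59.8 credits; Judy 53.1 credits; Uche 47.2 credits; Priya 46.4 credits; Nikolai 5.8 credits.
Quinn has the highest bid, so Quinn wins.
The second-highest bid is 53.1 credits, so that is what Quinn pays.

53.1 credits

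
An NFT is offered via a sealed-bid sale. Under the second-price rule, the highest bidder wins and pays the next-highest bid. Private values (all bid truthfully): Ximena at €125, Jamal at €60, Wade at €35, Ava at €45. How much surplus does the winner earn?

Sorted high to low: Ximena €125, then Jamal €60, then Ava €45, then Wade €35.
Ximena wins with the top bid and pays the second-highest, €60.
Surplus = €125 − €60 = €65.

Winner's surplus: €65.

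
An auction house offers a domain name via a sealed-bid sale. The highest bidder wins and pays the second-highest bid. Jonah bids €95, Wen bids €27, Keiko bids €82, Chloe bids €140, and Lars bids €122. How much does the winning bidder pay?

Sorted high to low: Chloe €140, then Lars €122, then Jonah €95, then Keiko €82, then Wen €27.
Chloe has the highest bid, so Chloe wins.
The second-highest bid is €122, so that is what Chloe pays.

The winner pays €122.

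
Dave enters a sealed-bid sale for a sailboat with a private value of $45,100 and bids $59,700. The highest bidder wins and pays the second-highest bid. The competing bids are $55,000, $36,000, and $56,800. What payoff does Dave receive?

Highest competing bid: $56,800.
Dave's bid $59,700 is the highest overall, so Dave wins and pays the second-highest bid, $56,800.
Payoff = value − price = $45,100 − $56,800 = -$11,700.

Dave's payoff: -$11,700.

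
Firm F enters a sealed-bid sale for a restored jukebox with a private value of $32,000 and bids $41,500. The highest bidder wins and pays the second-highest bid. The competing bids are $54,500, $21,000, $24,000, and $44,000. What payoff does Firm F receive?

Firm F's payoff: $0.

Highest competing bid: $54,500.
Firm F's bid $41,500 is not the highest, so Firm F loses, pays nothing, and earns zero payoff.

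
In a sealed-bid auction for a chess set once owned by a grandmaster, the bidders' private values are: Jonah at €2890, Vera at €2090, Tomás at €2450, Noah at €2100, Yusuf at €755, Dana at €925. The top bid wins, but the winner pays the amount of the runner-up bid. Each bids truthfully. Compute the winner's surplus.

Ordered from highest: Jonah €2890, then Tomás €2450, then Noah €2100, then Vera €2090, then Dana €925, then Yusuf €755.
Jonah wins with the top bid and pays the second-highest, €2450.
Surplus = €2890 − €2450 = €440.

Winner's surplus: €440.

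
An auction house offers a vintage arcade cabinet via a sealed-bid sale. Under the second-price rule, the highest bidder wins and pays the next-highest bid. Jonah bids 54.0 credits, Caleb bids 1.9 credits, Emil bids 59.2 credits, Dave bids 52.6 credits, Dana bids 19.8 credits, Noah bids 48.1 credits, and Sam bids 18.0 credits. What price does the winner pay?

Ordered from highest: Emil 59.2 credits; Jonah 54.0 credits; Dave 52.6 credits; Noah 48.1 credits; Dana 19.8 credits; Sam 18.0 credits; Caleb 1.9 credits.
Emil has the highest bid, so Emil wins.
The second-highest bid is 54.0 credits, so that is what Emil pays.

54.0 credits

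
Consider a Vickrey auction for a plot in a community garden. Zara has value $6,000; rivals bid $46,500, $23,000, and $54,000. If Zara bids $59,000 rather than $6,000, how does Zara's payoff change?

The highest competing bid is $54,000.
Bidding truthfully at $6,000: the top bid is $54,000 (a rival), so Zara loses. Payoff = $0.
Bidding $59,000: Zara has the top bid, wins, and pays the second-highest bid $54,000. Payoff = $6,000 − $54,000 = -$48,000.
Change = -$48,000 − $0 = -$48,000.

Change in payoff: -$48,000.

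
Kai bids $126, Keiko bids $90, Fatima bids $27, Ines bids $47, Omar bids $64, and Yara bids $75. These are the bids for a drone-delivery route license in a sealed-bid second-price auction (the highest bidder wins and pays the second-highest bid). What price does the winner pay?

Ranking the bids: Kai $126 > Keiko $90 > Yara $75 > Omar $64 > Ines $47 > Fatima $27.
Kai is the highest bidder, so Kai wins.
Under the second-price rule, the price is the second-highest bid: $90.

The winner pays $90.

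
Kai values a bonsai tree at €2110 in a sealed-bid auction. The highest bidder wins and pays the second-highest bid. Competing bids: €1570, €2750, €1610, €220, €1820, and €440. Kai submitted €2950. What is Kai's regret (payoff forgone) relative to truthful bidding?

The highest competing bid is €2750.
Bidding truthfully at €2110: the top bid is €2750 (a rival), so Kai loses. Payoff = €0.
Bidding €2950: Kai has the top bid, wins, and pays the second-highest bid €2750. Payoff = €2110 − €2750 = -€640.
Regret = truthful payoff − actual payoff = €0 − -€640 = €640.
This is the dominant-strategy logic: truthful bidding weakly beats any alternative.

Regret: €640.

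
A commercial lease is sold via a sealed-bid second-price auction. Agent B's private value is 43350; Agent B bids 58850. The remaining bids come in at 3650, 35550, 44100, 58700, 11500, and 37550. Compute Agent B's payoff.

Agent B's payoff: -15350.

Highest competing bid: 58700.
Agent B's bid 58850 is the highest overall, so Agent B wins and pays the second-highest bid, 58700.
Payoff = value − price = 43350 − 58700 = -15350.
Overbidding won the item at a price above value — truthful bidding would have avoided this loss.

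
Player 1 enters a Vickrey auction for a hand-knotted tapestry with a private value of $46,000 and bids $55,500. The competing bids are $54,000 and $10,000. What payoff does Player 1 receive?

The bidder's payoff: -$8,000.

Highest competing bid: $54,000.
Player 1's bid $55,500 is the highest overall, so Player 1 wins and pays the second-highest bid, $54,000.
Payoff = value − price = $46,000 − $54,000 = -$8,000.
Overbidding won the item at a price above value — truthful bidding would have avoided this loss.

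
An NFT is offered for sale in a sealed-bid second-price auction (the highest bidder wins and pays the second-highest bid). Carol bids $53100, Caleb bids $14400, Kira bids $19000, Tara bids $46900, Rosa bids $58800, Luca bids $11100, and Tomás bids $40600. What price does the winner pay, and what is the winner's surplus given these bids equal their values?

Bids in descending order: Rosa $58800, then Carol $53100, then Tara $46900, then Tomás $40600, then Kira $19000, then Caleb $14400, then Luca $11100.
Rosa is the highest bidder, so Rosa wins.
Under the second-price rule, the price is the second-highest bid: $53100.
Surplus = $58800 − $53100 = $5700.

Price $53100; surplus $5700.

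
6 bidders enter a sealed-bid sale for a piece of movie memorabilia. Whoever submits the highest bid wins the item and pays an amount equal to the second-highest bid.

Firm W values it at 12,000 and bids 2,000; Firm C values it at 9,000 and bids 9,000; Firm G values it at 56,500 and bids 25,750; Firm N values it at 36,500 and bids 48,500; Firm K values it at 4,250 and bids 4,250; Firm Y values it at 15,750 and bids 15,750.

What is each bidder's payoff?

Ranking the bids: Firm N 48,500, then Firm G 25,750, then Firm Y 15,750, then Firm C 9,000, then Firm K 4,250, then Firm W 2,000.
Firm N has the top bid and wins; the price is the second-highest bid, 25,750.
Firm N's payoff = 36,500 − 25,750 = 10,750. All other bidders lose, so their payoff is 0.

Firm W 0, Firm C 0, Firm G 0, Firm N 10,750, Firm K 0, Firm Y 0.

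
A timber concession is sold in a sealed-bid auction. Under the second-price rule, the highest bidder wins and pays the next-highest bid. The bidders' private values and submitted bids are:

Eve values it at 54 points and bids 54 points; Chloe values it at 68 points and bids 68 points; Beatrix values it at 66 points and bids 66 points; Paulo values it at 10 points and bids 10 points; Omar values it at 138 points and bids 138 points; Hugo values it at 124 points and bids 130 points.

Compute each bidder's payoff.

Eve 0 points, Chloe 0 points, Beatrix 0 points, Paulo 0 points, Omar 8 points, Hugo 0 points.

Bids in descending order: Omar 138 points; Hugo 130 points; Chloe 68 points; Beatrix 66 points; Eve 54 points; Paulo 10 points.
Omar has the top bid and wins; the price is the second-highest bid, 130 points.
Omar's payoff = 138 points − 130 points = 8 points. All other bidders lose, so their payoff is 0.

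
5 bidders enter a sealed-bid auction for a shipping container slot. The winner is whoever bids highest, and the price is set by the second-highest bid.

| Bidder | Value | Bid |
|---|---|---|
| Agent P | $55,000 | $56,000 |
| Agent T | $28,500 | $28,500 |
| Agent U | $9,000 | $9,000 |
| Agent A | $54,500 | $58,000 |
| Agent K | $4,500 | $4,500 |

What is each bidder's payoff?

Ordered from highest: Agent A $58,000; Agent P $56,000; Agent T $28,500; Agent U $9,000; Agent K $4,500.
Agent A has the top bid and wins; the price is the second-highest bid, $56,000.
Agent A's payoff = $54,500 − $56,000 = -$1,500. All other bidders lose, so their payoff is 0.

Agent P $0, Agent T $0, Agent U $0, Agent A -$1,500, Agent K $0.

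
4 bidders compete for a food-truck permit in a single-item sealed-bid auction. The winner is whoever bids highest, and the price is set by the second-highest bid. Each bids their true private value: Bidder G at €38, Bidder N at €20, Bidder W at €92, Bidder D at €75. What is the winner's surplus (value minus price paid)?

Surplus = €17.

Bids in descending order: Bidder W €92, then Bidder D €75, then Bidder G €38, then Bidder N €20.
Bidder W wins with the top bid and pays the second-highest, €75.
Surplus = €92 − €75 = €17.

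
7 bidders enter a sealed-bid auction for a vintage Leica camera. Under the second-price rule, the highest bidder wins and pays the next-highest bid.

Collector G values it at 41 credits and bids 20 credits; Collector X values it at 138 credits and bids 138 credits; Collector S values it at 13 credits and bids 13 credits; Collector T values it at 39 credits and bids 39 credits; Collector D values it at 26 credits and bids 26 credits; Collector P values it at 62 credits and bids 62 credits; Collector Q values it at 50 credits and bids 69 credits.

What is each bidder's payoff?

Ordered from highest: Collector X 138 credits, then Collector Q 69 credits, then Collector P 62 credits, then Collector T 39 credits, then Collector D 26 credits, then Collector G 20 credits, then Collector S 13 credits.
Collector X has the top bid and wins; the price is the second-highest bid, 69 credits.
Collector X's payoff = 138 credits − 69 credits = 69 credits. All other bidders lose, so their payoff is 0.

Payoffs: Collector G 0 credits, Collector X 69 credits, Collector S 0 credits, Collector T 0 credits, Collector D 0 credits, Collector P 0 credits, Collector Q 0 credits.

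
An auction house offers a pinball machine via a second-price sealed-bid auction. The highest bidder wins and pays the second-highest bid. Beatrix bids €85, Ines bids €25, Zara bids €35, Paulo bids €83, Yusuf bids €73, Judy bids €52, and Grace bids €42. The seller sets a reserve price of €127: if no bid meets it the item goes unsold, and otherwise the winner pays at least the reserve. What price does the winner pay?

Ordered from highest: Beatrix €85, then Paulo €83, then Yusuf €73, then Judy €52, then Grace €42, then Zara €35, then Ines €25.
The top bid €85 is below the reserve €127, so the item goes unsold and nothing is paid.

unsold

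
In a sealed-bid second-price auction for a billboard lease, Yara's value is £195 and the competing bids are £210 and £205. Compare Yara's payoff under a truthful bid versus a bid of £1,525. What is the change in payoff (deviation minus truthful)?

The highest competing bid is £210.
Bidding truthfully at £195: the top bid is £210 (a rival), so Yara loses. Payoff = £0.
Bidding £1,525: Yara has the top bid, wins, and pays the second-highest bid £210. Payoff = £195 − £210 = -£15.
Change = -£15 − £0 = -£15.
This is the dominant-strategy logic: truthful bidding weakly beats any alternative.

Change in payoff: -£15.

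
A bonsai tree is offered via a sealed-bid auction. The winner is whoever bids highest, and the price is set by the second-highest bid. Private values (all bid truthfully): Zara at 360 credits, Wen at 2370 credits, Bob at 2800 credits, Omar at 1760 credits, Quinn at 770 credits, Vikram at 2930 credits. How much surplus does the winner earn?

Ranking the bids: Vikram 2930 credits > Bob 2800 credits > Wen 2370 credits > Omar 1760 credits > Quinn 770 credits > Zara 360 credits.
Vikram wins with the top bid and pays the second-highest, 2800 credits.
Surplus = 2930 credits − 2800 credits = 130 credits.

Surplus = 130 credits.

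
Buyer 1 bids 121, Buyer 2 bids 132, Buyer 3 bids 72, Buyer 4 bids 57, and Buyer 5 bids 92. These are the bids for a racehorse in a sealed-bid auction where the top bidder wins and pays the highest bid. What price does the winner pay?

Sorted high to low: Buyer 2 132; Buyer 1 121; Buyer 5 92; Buyer 3 72; Buyer 4 57.
Buyer 2 is the highest bidder, so Buyer 2 wins.
Under the first-price rule, the price is the highest bid: 132.

132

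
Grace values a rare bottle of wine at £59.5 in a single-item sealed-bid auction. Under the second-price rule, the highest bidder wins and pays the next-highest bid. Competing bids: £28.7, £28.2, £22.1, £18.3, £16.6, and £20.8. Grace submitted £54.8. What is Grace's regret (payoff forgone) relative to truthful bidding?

The highest competing bid is £28.7.
Bidding truthfully at £59.5: Grace has the top bid, wins, and pays the second-highest bid £28.7. Payoff = £59.5 − £28.7 = £30.8.
Bidding £54.8: Grace has the top bid, wins, and pays the second-highest bid £28.7. Payoff = £59.5 − £28.7 = £30.8.
Regret = truthful payoff − actual payoff = £30.8 − £30.8 = £0.0.
The bid only affects whether you win, not the price — here both bids land on the same side of the top rival bid, so the deviation is payoff-neutral.

Regret: £0.0.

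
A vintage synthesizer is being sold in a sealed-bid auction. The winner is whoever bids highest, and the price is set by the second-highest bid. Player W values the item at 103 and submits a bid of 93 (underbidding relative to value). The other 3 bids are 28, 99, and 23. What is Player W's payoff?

Player W's payoff: 0.

Highest competing bid: 99.
Player W's bid 93 is not the highest, so Player W loses, pays nothing, and earns zero payoff.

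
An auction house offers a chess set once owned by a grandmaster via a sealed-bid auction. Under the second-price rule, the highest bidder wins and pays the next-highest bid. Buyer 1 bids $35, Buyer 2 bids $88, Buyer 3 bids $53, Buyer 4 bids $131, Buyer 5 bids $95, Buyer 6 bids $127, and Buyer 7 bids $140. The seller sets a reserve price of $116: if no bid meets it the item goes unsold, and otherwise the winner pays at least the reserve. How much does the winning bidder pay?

$131

Bids in descending order: Buyer 7 $140, then Buyer 4 $131, then Buyer 6 $127, then Buyer 5 $95, then Buyer 2 $88, then Buyer 3 $53, then Buyer 1 $35.
Buyer 7 has the highest bid, so Buyer 7 wins.
The second-highest bid is $131, which exceeds the reserve, so that sets the price.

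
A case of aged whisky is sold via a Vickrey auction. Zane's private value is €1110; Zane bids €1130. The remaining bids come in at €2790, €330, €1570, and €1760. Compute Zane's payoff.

Payoff = €0.

Highest competing bid: €2790.
Zane's bid €1130 is not the highest, so Zane loses, pays nothing, and earns zero payoff.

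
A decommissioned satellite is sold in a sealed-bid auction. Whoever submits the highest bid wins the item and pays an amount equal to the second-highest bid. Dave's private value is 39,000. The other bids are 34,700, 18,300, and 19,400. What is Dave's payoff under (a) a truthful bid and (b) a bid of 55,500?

The highest competing bid is 34,700.
Bidding truthfully at 39,000: Dave has the top bid, wins, and pays the second-highest bid 34,700. Payoff = 39,000 − 34,700 = 4,300.
Bidding 55,500: Dave has the top bid, wins, and pays the second-highest bid 34,700. Payoff = 39,000 − 34,700 = 4,300.

Truthful: 4,300; alternative: 4,300.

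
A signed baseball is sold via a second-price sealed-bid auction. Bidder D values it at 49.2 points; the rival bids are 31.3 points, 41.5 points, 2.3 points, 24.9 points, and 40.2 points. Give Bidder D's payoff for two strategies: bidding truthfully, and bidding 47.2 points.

The highest competing bid is 41.5 points.
Bidding truthfully at 49.2 points: Bidder D has the top bid, wins, and pays the second-highest bid 41.5 points. Payoff = 49.2 points − 41.5 points = 7.7 points.
Bidding 47.2 points: Bidder D has the top bid, wins, and pays the second-highest bid 41.5 points. Payoff = 49.2 points − 41.5 points = 7.7 points.

(a) 7.7 points  (b) 7.7 points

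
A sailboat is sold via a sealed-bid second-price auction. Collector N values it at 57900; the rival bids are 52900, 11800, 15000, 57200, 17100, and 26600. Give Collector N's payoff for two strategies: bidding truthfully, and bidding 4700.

The highest competing bid is 57200.
Bidding truthfully at 57900: Collector N has the top bid, wins, and pays the second-highest bid 57200. Payoff = 57900 − 57200 = 700.
Bidding 4700: the top bid is 57200 (a rival), so Collector N loses. Payoff = 0.

(a) 700  (b) 0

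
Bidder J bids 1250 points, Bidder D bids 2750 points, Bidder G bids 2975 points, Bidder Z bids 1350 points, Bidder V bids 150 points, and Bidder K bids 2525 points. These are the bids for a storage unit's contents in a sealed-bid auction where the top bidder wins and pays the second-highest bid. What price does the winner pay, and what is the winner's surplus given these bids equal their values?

Sorted high to low: Bidder G 2975 points, then Bidder D 2750 points, then Bidder K 2525 points, then Bidder Z 1350 points, then Bidder J 1250 points, then Bidder V 150 points.
Bidder G is the highest bidder, so Bidder G wins.
Under the second-price rule, the price is the second-highest bid: 2750 points.
Surplus = 2975 points − 2750 points = 225 points.

The winner pays 2750 points for a surplus of 225 points.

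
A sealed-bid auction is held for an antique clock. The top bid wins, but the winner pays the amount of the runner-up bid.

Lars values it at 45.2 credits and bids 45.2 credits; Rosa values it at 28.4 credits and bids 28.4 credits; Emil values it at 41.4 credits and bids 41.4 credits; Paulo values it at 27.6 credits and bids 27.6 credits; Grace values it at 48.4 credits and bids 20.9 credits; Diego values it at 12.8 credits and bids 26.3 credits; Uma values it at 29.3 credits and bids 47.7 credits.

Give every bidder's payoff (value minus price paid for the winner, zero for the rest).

Payoffs: Lars 0.0 credits, Rosa 0.0 credits, Emil 0.0 credits, Paulo 0.0 credits, Grace 0.0 credits, Diego 0.0 credits, Uma -15.9 credits.

Bids in descending order: Uma 47.7 credits > Lars 45.2 credits > Emil 41.4 credits > Rosa 28.4 credits > Paulo 27.6 credits > Diego 26.3 credits > Grace 20.9 credits.
Uma has the top bid and wins; the price is the second-highest bid, 45.2 credits.
Uma's payoff = 29.3 credits − 45.2 credits = -15.9 credits. All other bidders lose, so their payoff is 0.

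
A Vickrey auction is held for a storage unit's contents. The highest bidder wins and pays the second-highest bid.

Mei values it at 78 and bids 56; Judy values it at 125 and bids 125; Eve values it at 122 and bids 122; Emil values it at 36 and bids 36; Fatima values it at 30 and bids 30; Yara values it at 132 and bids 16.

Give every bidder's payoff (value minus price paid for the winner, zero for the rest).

Ordered from highest: Judy 125, then Eve 122, then Mei 56, then Emil 36, then Fatima 30, then Yara 16.
Judy has the top bid and wins; the price is the second-highest bid, 122.
Judy's payoff = 125 − 122 = 3. All other bidders lose, so their payoff is 0.

Payoffs: Mei 0, Judy 3, Eve 0, Emil 0, Fatima 0, Yara 0.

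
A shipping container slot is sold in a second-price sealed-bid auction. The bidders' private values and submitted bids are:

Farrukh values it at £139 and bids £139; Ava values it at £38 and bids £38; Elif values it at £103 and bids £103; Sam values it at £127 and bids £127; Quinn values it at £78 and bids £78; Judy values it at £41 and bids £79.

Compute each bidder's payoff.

Bids in descending order: Farrukh £139; Sam £127; Elif £103; Judy £79; Quinn £78; Ava £38.
Farrukh has the top bid and wins; the price is the second-highest bid, £127.
Farrukh's payoff = £139 − £127 = £12. All other bidders lose, so their payoff is 0.

Payoffs: Farrukh £12, Ava £0, Elif £0, Sam £0, Quinn £0, Judy £0.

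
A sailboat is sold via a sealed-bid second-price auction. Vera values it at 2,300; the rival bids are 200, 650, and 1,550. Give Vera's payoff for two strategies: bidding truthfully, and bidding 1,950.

The highest competing bid is 1,550.
Bidding truthfully at 2,300: Vera has the top bid, wins, and pays the second-highest bid 1,550. Payoff = 2,300 − 1,550 = 750.
Bidding 1,950: Vera has the top bid, wins, and pays the second-highest bid 1,550. Payoff = 2,300 − 1,550 = 750.
The bid only affects whether you win, not the price — here both bids land on the same side of the top rival bid, so the deviation is payoff-neutral.

(a) 750  (b) 750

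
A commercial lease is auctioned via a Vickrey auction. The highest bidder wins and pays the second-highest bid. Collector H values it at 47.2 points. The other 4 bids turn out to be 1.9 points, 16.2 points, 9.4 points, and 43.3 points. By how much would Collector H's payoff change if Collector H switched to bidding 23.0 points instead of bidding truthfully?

The highest competing bid is 43.3 points.
Bidding truthfully at 47.2 points: Collector H has the top bid, wins, and pays the second-highest bid 43.3 points. Payoff = 47.2 points − 43.3 points = 3.9 points.
Bidding 23.0 points: the top bid is 43.3 points (a rival), so Collector H loses. Payoff = 0.0 points.
Change = 0.0 points − 3.9 points = -3.9 points.
Deviating from a truthful bid can only lose payoff in a second-price auction — never gain.

-3.9 points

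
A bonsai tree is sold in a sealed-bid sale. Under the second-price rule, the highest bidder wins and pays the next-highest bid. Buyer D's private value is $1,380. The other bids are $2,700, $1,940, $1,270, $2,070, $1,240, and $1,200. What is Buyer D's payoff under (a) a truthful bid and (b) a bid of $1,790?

The highest competing bid is $2,700.
Bidding truthfully at $1,380: the top bid is $2,700 (a rival), so Buyer D loses. Payoff = $0.
Bidding $1,790: the top bid is $2,700 (a rival), so Buyer D loses. Payoff = $0.

(a) $0  (b) $0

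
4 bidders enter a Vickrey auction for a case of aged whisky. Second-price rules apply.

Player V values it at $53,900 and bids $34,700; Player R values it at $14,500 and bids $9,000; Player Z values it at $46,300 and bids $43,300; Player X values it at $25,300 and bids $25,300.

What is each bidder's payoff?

Bids in descending order: Player Z $43,300, then Player V $34,700, then Player X $25,300, then Player R $9,000.
Player Z has the top bid and wins; the price is the second-highest bid, $34,700.
Player Z's payoff = $46,300 − $34,700 = $11,600. All other bidders lose, so their payoff is 0.

Player V $0, Player R $0, Player Z $11,600, Player X $0.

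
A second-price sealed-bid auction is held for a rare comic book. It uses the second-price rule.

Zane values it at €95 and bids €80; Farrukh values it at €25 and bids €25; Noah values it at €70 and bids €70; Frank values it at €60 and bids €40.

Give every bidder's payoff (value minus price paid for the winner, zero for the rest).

Payoffs: Zane €25, Farrukh €0, Noah €0, Frank €0.

Bids in descending order: Zane €80, then Noah €70, then Frank €40, then Farrukh €25.
Zane has the top bid and wins; the price is the second-highest bid, €70.
Zane's payoff = €95 − €70 = €25. All other bidders lose, so their payoff is 0.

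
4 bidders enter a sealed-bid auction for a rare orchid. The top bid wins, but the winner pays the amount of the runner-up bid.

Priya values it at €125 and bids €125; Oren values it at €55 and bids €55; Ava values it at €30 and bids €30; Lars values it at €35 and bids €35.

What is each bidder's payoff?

Sorted high to low: Priya €125, then Oren €55, then Lars €35, then Ava €30.
Priya has the top bid and wins; the price is the second-highest bid, €55.
Priya's payoff = €125 − €55 = €70. All other bidders lose, so their payoff is 0.

Payoffs: Priya €70, Oren €0, Ava €0, Lars €0.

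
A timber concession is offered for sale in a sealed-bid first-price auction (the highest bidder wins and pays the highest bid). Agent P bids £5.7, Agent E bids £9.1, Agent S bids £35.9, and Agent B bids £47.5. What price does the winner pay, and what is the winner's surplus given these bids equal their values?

The winner pays £47.5 for a surplus of £0.0.

Ranking the bids: Agent B £47.5; Agent S £35.9; Agent E £9.1; Agent P £5.7.
Agent B is the highest bidder, so Agent B wins.
Under the first-price rule, the price is the highest bid: £47.5.
Surplus = £47.5 − £47.5 = £0.0.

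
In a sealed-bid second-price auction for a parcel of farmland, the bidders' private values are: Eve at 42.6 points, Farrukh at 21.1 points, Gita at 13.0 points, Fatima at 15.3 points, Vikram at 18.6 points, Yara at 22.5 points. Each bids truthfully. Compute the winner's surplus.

Ranking the bids: Eve 42.6 points > Yara 22.5 points > Farrukh 21.1 points > Vikram 18.6 points > Fatima 15.3 points > Gita 13.0 points.
Eve wins with the top bid and pays the second-highest, 22.5 points.
Surplus = 42.6 points − 22.5 points = 20.1 points.

Surplus = 20.1 points.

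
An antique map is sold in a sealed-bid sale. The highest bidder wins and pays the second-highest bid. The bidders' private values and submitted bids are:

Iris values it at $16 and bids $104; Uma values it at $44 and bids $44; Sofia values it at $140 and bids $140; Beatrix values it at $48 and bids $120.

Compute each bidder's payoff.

Iris $0, Uma $0, Sofia $20, Beatrix $0.

Bids in descending order: Sofia $140, then Beatrix $120, then Iris $104, then Uma $44.
Sofia has the top bid and wins; the price is the second-highest bid, $120.
Sofia's payoff = $140 − $120 = $20. All other bidders lose, so their payoff is 0.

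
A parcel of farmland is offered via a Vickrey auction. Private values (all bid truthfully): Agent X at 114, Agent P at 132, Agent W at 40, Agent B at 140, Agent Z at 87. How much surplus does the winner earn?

Winner's surplus: 8.

Ranking the bids: Agent B 140 > Agent P 132 > Agent X 114 > Agent Z 87 > Agent W 40.
Agent B wins with the top bid and pays the second-highest, 132.
Surplus = 140 − 132 = 8.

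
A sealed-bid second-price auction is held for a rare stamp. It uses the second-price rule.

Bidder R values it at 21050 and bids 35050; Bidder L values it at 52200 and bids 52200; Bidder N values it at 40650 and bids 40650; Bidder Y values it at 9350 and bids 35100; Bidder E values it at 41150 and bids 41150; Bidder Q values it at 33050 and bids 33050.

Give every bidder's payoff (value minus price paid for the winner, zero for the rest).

Bids in descending order: Bidder L 52200 > Bidder E 41150 > Bidder N 40650 > Bidder Y 35100 > Bidder R 35050 > Bidder Q 33050.
Bidder L has the top bid and wins; the price is the second-highest bid, 41150.
Bidder L's payoff = 52200 − 41150 = 11050. All other bidders lose, so their payoff is 0.

Bidder R 0, Bidder L 11050, Bidder N 0, Bidder Y 0, Bidder E 0, Bidder Q 0.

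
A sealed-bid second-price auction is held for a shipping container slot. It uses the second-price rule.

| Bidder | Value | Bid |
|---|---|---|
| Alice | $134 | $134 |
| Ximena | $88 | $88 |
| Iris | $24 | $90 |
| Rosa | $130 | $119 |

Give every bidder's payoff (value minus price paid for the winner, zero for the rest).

Ordered from highest: Alice $134, then Rosa $119, then Iris $90, then Ximena $88.
Alice has the top bid and wins; the price is the second-highest bid, $119.
Alice's payoff = $134 − $119 = $15. All other bidders lose, so their payoff is 0.

Alice $15, Ximena $0, Iris $0, Rosa $0.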